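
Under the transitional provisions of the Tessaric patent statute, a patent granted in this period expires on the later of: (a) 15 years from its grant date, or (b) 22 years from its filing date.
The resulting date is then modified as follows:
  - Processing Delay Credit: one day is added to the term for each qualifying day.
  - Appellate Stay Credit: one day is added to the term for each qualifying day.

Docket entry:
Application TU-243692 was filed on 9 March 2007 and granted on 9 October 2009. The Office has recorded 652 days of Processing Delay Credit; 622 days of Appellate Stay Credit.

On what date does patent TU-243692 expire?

2032-09-03

(a) grant + 15 years → 9 October 2024.
(b) filing + 22 years → 9 March 2029.
Later of the two: 9 March 2029.
Processing Delay Credit: +652 days → 21 December 2030.
Appellate Stay Credit: +622 days → 3 September 2032.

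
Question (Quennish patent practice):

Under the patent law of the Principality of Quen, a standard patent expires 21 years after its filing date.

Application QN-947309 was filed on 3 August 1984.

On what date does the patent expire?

Filing date + 21 years → 3 August 2005.

August 3, 2005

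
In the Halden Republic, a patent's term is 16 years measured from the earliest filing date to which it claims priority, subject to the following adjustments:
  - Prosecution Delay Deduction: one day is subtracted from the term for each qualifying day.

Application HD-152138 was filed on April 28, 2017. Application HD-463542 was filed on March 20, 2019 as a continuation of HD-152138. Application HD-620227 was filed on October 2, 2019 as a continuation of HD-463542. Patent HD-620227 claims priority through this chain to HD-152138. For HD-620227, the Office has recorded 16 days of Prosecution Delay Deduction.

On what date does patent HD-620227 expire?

2033-04-12

Earliest priority filing: 28 April 2017.
Base term: 28 April 2017 + 16 years → 28 April 2033.
Prosecution Delay Deduction: −16 days → 12 April 2033.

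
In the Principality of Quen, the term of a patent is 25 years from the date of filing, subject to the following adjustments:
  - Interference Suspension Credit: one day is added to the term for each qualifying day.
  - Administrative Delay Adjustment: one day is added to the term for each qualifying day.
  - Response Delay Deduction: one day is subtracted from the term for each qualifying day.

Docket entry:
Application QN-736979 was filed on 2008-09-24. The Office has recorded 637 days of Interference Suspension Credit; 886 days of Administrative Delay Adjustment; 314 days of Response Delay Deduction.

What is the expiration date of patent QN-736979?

Base term: filing date + 25 years → 24 September 2033.
Interference Suspension Credit: +637 days → 23 June 2035.
Administrative Delay Adjustment: +886 days → 25 November 2037.
Response Delay Deduction: −314 days → 15 January 2037.

2037-01-15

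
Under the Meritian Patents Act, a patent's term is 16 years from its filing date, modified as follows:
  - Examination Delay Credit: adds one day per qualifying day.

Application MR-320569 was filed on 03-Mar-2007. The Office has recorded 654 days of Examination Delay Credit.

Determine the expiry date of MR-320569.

Base term: filing date + 16 years → 3 March 2023.
Examination Delay Credit: +654 days → 16 December 2024.

December 16, 2024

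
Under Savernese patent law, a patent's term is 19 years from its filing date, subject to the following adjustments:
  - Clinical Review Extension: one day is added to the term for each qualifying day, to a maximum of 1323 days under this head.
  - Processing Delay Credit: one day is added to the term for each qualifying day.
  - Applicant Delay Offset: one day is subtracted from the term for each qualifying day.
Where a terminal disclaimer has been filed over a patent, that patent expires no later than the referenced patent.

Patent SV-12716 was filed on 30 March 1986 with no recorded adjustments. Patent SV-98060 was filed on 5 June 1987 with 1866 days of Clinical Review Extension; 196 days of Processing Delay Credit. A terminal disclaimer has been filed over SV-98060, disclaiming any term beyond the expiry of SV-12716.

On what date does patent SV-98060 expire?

March 30, 2005

Natural term of SV-98060:
  Base: filing + 19 years → 5 June 2006.
  Clinical Review Extension: 1866 days claimed exceeds the 1323-day cap, so +1323 days → 18 January 2010.
  Processing Delay Credit: +196 days → 2 August 2010.
Expiry of referenced patent SV-12716:
  Base: filing + 19 years → 30 March 2005.
Terminal disclaimer: SV-98060 expires on the earlier of 2 August 2010 and 30 March 2005.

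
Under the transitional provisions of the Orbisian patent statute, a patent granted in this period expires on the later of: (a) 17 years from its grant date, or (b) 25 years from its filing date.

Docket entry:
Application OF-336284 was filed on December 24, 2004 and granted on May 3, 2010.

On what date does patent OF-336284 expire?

December 24, 2029

(a) grant + 17 years → 3 May 2027.
(b) filing + 25 years → 24 December 2029.
Later of the two: 24 December 2029.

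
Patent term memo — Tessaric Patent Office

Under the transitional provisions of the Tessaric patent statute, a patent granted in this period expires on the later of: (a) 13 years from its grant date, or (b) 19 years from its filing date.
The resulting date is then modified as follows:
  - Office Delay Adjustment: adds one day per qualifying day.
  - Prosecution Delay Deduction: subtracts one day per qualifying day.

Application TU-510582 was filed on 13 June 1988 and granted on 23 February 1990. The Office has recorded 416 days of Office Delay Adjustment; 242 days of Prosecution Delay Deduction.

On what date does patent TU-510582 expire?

2007-12-04

(a) grant + 13 years → 23 February 2003.
(b) filing + 19 years → 13 June 2007.
Later of the two: 13 June 2007.
Office Delay Adjustment: +416 days → 2 August 2008.
Prosecution Delay Deduction: −242 days → 4 December 2007.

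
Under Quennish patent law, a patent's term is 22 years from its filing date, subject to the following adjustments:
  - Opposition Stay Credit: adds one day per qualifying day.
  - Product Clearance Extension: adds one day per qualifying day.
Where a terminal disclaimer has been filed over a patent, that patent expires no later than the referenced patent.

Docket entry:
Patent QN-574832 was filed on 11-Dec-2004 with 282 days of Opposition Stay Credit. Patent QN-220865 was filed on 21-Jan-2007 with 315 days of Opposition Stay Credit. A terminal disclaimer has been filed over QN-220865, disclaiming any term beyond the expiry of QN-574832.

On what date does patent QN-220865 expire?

Natural term of QN-220865:
  Base: filing + 22 years → 21 January 2029.
  Opposition Stay Credit: +315 days → 2 December 2029.
Expiry of referenced patent QN-574832:
  Base: filing + 22 years → 11 December 2026.
  Opposition Stay Credit: +282 days → 19 September 2027.
Terminal disclaimer: QN-220865 expires on the earlier of 2 December 2029 and 19 September 2027.

September 19, 2027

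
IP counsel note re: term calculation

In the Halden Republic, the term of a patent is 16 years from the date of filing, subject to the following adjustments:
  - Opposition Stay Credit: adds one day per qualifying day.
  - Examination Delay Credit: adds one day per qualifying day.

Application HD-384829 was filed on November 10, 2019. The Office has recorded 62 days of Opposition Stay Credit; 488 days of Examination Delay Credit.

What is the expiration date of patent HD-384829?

Base term: filing date + 16 years → 10 November 2035.
Opposition Stay Credit: +62 days → 11 January 2036.
Examination Delay Credit: +488 days → 13 May 2037.

2037-05-13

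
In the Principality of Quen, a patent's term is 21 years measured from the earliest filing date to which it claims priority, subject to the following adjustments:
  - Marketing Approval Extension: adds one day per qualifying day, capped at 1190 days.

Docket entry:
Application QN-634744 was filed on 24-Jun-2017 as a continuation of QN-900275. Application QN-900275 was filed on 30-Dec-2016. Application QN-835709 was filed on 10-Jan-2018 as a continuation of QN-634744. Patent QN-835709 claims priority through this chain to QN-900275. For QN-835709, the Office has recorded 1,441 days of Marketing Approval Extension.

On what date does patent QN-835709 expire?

April 3, 2041

Earliest priority filing: 30 December 2016.
Base term: 30 December 2016 + 21 years → 30 December 2037.
Marketing Approval Extension: 1441 days claimed exceeds the 1190-day cap, so +1190 days → 3 April 2041.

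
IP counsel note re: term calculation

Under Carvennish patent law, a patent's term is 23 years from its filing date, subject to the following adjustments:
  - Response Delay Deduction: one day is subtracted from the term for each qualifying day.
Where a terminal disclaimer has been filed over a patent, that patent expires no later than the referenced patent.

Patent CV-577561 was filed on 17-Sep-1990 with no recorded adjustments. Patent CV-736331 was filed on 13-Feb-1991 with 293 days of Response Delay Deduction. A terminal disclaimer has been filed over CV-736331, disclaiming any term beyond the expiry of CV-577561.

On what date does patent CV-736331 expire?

April 26, 2013

Natural term of CV-736331:
  Base: filing + 23 years → 13 February 2014.
  Response Delay Deduction: −293 days → 26 April 2013.
Expiry of referenced patent CV-577561:
  Base: filing + 23 years → 17 September 2013.
Terminal disclaimer: CV-736331 expires on the earlier of 26 April 2013 and 17 September 2013.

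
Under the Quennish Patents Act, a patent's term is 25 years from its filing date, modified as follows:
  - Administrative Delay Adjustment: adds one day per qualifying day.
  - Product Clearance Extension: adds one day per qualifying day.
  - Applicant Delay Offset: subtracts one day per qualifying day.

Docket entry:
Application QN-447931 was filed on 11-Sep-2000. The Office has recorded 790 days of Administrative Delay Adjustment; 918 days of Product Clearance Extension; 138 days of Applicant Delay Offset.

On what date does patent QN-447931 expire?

Base term: filing date + 25 years → 11 September 2025.
Administrative Delay Adjustment: +790 days → 10 November 2027.
Product Clearance Extension: +918 days → 16 May 2030.
Applicant Delay Offset: −138 days → 29 December 2029.

2029-12-29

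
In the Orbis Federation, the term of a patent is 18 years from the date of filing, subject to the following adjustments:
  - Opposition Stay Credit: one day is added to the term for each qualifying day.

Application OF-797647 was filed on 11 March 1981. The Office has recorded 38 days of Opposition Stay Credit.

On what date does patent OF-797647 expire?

Base term: filing date + 18 years → 11 March 1999.
Opposition Stay Credit: +38 days → 18 April 1999.

April 18, 1999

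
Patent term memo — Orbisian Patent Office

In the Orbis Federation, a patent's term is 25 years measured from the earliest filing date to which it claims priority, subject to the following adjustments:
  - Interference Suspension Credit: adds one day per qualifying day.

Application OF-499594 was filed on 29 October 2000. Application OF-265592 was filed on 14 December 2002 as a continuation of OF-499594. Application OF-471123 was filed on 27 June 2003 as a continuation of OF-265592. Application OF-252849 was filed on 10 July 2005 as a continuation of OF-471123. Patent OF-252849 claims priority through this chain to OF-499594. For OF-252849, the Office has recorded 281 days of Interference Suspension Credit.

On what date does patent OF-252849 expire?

2026-08-06

Earliest priority filing: 29 October 2000.
Base term: 29 October 2000 + 25 years → 29 October 2025.
Interference Suspension Credit: +281 days → 6 August 2026.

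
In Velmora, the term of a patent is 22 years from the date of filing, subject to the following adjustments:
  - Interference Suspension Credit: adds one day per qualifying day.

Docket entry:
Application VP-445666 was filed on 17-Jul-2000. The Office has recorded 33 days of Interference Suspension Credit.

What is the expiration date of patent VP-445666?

Base term: filing date + 22 years → 17 July 2022.
Interference Suspension Credit: +33 days → 19 August 2022.

August 19, 2022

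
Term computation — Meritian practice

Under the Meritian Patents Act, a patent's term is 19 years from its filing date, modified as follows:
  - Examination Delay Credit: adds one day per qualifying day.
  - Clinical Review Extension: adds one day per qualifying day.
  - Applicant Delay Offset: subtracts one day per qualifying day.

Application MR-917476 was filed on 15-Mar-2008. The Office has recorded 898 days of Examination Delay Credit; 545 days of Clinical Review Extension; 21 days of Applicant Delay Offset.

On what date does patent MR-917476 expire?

February 4, 2031

Base term: filing date + 19 years → 15 March 2027.
Examination Delay Credit: +898 days → 29 August 2029.
Clinical Review Extension: +545 days → 25 February 2031.
Applicant Delay Offset: −21 days → 4 February 2031.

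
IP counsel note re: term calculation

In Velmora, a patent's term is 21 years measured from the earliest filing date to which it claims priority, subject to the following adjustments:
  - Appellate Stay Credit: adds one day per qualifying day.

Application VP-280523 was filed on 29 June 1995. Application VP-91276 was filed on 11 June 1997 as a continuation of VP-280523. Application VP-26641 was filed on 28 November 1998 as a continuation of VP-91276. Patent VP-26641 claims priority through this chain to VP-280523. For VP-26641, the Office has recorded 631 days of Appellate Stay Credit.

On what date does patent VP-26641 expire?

March 22, 2018

Earliest priority filing: 29 June 1995.
Base term: 29 June 1995 + 21 years → 29 June 2016.
Appellate Stay Credit: +631 days → 22 March 2018.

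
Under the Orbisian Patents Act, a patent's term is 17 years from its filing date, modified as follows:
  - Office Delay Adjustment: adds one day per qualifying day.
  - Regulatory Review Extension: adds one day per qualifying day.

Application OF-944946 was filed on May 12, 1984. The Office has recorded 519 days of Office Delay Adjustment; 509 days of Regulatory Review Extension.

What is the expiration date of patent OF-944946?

March 5, 2004

Base term: filing date + 17 years → 12 May 2001.
Office Delay Adjustment: +519 days → 13 October 2002.
Regulatory Review Extension: +509 days → 5 March 2004.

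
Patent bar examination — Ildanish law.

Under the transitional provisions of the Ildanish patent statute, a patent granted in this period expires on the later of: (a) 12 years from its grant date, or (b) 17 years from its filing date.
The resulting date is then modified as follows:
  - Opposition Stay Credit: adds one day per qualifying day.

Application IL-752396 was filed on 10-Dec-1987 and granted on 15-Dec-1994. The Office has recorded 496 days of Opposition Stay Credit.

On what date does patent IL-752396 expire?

(a) grant + 12 years → 15 December 2006.
(b) filing + 17 years → 10 December 2004.
Later of the two: 15 December 2006.
Opposition Stay Credit: +496 days → 24 April 2008.

April 24, 2008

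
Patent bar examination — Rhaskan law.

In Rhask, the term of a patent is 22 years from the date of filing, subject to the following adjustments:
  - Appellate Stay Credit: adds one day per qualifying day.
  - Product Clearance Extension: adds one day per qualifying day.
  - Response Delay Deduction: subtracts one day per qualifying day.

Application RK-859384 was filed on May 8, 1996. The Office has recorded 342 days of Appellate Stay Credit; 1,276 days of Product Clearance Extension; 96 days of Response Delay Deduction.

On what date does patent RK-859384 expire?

2022-07-08

Base term: filing date + 22 years → 8 May 2018.
Appellate Stay Credit: +342 days → 15 April 2019.
Product Clearance Extension: +1276 days → 12 October 2022.
Response Delay Deduction: −96 days → 8 July 2022.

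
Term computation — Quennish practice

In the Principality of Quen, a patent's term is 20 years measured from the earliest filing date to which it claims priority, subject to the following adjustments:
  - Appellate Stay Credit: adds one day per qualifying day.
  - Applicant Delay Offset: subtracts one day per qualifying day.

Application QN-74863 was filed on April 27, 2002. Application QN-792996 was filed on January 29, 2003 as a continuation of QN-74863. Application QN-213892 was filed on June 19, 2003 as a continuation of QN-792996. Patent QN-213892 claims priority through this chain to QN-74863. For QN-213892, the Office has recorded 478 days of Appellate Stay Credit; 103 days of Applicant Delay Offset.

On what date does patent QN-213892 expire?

Earliest priority filing: 27 April 2002.
Base term: 27 April 2002 + 20 years → 27 April 2022.
Appellate Stay Credit: +478 days → 18 August 2023.
Applicant Delay Offset: −103 days → 7 May 2023.

2023-05-07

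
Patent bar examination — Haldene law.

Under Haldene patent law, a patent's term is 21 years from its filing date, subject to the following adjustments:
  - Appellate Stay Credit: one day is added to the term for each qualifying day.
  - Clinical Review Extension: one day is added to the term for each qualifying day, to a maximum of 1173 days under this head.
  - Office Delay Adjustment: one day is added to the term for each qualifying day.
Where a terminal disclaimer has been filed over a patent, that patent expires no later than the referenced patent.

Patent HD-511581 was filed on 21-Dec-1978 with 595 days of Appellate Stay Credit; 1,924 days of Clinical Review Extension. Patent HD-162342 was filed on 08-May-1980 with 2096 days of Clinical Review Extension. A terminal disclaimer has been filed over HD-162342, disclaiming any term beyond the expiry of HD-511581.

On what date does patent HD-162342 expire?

Natural term of HD-162342:
  Base: filing + 21 years → 8 May 2001.
  Clinical Review Extension: 2096 days claimed exceeds the 1173-day cap, so +1173 days → 24 July 2004.
Expiry of referenced patent HD-511581:
  Base: filing + 21 years → 21 December 1999.
  Appellate Stay Credit: +595 days → 7 August 2001.
  Clinical Review Extension: 1924 days claimed exceeds the 1173-day cap, so +1173 days → 23 October 2004.
Terminal disclaimer: HD-162342 expires on the earlier of 24 July 2004 and 23 October 2004.

2004-07-24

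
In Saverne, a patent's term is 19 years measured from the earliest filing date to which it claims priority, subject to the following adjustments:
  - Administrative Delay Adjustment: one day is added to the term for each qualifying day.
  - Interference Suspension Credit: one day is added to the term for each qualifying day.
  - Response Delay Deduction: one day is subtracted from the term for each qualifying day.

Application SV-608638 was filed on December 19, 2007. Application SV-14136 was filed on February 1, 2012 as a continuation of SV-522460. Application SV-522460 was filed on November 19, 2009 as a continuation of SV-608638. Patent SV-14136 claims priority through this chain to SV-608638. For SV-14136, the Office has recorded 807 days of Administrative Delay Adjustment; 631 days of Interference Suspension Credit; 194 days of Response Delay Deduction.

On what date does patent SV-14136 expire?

Earliest priority filing: 19 December 2007.
Base term: 19 December 2007 + 19 years → 19 December 2026.
Administrative Delay Adjustment: +807 days → 5 March 2029.
Interference Suspension Credit: +631 days → 26 November 2030.
Response Delay Deduction: −194 days → 16 May 2030.

May 16, 2030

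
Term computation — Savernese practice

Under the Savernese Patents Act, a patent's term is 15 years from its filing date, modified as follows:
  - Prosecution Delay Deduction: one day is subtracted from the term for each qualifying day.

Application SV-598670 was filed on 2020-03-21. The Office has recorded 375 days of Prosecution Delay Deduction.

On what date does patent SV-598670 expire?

Base term: filing date + 15 years → 21 March 2035.
Prosecution Delay Deduction: −375 days → 11 March 2034.

2034-03-11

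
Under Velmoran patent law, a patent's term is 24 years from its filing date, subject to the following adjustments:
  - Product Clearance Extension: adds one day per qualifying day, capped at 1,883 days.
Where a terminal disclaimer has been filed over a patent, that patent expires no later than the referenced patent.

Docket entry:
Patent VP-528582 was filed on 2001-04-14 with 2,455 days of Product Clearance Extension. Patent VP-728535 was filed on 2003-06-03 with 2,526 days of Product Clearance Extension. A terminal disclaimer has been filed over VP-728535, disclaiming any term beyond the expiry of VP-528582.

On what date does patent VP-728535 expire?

Natural term of VP-728535:
  Base: filing + 24 years → 3 June 2027.
  Product Clearance Extension: 2526 days claimed exceeds the 1883-day cap, so +1883 days → 29 July 2032.
Expiry of referenced patent VP-528582:
  Base: filing + 24 years → 14 April 2025.
  Product Clearance Extension: 2455 days claimed exceeds the 1883-day cap, so +1883 days → 10 June 2030.
Terminal disclaimer: VP-728535 expires on the earlier of 29 July 2032 and 10 June 2030.

June 10, 2030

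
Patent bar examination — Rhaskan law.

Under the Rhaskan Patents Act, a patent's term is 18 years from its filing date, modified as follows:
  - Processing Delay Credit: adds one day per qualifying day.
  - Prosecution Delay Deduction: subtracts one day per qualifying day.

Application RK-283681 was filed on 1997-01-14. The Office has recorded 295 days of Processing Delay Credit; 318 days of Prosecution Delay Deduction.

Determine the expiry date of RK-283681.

Base term: filing date + 18 years → 14 January 2015.
Processing Delay Credit: +295 days → 5 November 2015.
Prosecution Delay Deduction: −318 days → 22 December 2014.

December 22, 2014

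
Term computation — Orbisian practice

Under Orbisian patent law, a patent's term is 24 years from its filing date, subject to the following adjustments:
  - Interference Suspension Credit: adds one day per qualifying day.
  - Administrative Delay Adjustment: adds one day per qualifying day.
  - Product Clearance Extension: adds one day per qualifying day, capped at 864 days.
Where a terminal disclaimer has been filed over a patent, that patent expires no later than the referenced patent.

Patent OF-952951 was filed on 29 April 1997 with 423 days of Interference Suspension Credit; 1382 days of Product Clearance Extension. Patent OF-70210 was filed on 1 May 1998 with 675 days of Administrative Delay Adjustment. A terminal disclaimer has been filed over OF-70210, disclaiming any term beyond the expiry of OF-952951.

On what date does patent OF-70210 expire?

Natural term of OF-70210:
  Base: filing + 24 years → 1 May 2022.
  Administrative Delay Adjustment: +675 days → 6 March 2024.
Expiry of referenced patent OF-952951:
  Base: filing + 24 years → 29 April 2021.
  Interference Suspension Credit: +423 days → 26 June 2022.
  Product Clearance Extension: 1382 days claimed exceeds the 864-day cap, so +864 days → 6 November 2024.
Terminal disclaimer: OF-70210 expires on the earlier of 6 March 2024 and 6 November 2024.

2024-03-06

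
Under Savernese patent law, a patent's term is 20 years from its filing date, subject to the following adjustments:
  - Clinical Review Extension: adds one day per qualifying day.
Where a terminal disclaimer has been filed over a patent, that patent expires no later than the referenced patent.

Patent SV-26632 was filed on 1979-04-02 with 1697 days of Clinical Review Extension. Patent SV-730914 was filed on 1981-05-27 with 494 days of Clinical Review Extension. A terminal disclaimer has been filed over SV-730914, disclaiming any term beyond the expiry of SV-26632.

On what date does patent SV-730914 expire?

Natural term of SV-730914:
  Base: filing + 20 years → 27 May 2001.
  Clinical Review Extension: +494 days → 3 October 2002.
Expiry of referenced patent SV-26632:
  Base: filing + 20 years → 2 April 1999.
  Clinical Review Extension: +1697 days → 24 November 2003.
Terminal disclaimer: SV-730914 expires on the earlier of 3 October 2002 and 24 November 2003.

October 3, 2002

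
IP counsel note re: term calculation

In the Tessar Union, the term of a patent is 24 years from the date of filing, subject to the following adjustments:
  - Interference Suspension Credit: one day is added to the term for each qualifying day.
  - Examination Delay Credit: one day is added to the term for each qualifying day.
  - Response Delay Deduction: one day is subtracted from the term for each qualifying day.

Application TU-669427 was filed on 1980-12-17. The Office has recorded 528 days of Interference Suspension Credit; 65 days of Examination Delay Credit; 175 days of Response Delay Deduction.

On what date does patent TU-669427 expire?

Base term: filing date + 24 years → 17 December 2004.
Interference Suspension Credit: +528 days → 29 May 2006.
Examination Delay Credit: +65 days → 2 August 2006.
Response Delay Deduction: −175 days → 8 February 2006.

February 8, 2006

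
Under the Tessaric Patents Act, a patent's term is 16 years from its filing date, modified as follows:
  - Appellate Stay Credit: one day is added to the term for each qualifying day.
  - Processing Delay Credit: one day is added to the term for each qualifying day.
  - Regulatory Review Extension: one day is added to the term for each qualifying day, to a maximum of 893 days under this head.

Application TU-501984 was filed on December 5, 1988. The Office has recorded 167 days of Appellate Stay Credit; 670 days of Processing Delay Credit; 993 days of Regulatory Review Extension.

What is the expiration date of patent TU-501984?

August 31, 2009

Base term: filing date + 16 years → 5 December 2004.
Appellate Stay Credit: +167 days → 21 May 2005.
Processing Delay Credit: +670 days → 22 March 2007.
Regulatory Review Extension: 993 days claimed exceeds the 893-day cap, so +893 days → 31 August 2009.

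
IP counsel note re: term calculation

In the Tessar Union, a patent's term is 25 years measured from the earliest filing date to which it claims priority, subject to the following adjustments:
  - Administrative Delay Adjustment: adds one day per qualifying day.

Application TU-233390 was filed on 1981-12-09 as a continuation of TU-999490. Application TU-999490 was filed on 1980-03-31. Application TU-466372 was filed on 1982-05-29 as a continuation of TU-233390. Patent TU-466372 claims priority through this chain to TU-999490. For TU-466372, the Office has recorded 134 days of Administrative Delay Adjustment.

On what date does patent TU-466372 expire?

August 12, 2005

Earliest priority filing: 31 March 1980.
Base term: 31 March 1980 + 25 years → 31 March 2005.
Administrative Delay Adjustment: +134 days → 12 August 2005.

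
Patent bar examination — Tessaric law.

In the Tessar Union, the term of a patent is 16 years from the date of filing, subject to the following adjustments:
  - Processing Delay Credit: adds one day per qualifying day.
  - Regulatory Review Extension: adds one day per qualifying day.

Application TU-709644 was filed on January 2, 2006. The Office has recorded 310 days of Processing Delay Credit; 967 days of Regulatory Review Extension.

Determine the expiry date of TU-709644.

Base term: filing date + 16 years → 2 January 2022.
Processing Delay Credit: +310 days → 8 November 2022.
Regulatory Review Extension: +967 days → 2 July 2025.

July 2, 2025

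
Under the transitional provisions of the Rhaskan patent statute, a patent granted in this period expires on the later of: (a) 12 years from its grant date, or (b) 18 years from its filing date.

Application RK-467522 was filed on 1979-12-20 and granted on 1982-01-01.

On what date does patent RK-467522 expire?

(a) grant + 12 years → 1 January 1994.
(b) filing + 18 years → 20 December 1997.
Later of the two: 20 December 1997.

December 20, 1997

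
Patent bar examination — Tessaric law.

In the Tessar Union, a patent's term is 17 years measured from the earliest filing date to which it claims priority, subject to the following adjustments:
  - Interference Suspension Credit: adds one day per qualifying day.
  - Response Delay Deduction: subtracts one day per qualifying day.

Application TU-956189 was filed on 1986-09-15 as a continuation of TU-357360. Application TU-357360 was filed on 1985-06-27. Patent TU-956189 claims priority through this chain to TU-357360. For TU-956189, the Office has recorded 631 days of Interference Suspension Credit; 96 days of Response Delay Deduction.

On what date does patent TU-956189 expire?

Earliest priority filing: 27 June 1985.
Base term: 27 June 1985 + 17 years → 27 June 2002.
Interference Suspension Credit: +631 days → 19 March 2004.
Response Delay Deduction: −96 days → 14 December 2003.

2003-12-14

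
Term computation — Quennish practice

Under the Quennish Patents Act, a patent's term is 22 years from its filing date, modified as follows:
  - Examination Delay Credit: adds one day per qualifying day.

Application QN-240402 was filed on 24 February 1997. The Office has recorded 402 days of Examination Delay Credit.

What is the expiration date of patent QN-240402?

April 1, 2020

Base term: filing date + 22 years → 24 February 2019.
Examination Delay Credit: +402 days → 1 April 2020.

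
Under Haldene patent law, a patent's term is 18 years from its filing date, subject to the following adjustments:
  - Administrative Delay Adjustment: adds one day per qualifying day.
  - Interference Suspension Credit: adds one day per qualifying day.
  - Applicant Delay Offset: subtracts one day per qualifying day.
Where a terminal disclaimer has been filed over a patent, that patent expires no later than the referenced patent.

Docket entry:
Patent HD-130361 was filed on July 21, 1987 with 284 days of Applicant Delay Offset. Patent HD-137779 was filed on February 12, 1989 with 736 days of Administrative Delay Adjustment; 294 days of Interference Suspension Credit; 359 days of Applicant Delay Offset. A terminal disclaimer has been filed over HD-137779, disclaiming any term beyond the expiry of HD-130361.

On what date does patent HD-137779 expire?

Natural term of HD-137779:
  Base: filing + 18 years → 12 February 2007.
  Administrative Delay Adjustment: +736 days → 17 February 2009.
  Interference Suspension Credit: +294 days → 8 December 2009.
  Applicant Delay Offset: −359 days → 14 December 2008.
Expiry of referenced patent HD-130361:
  Base: filing + 18 years → 21 July 2005.
  Applicant Delay Offset: −284 days → 10 October 2004.
Terminal disclaimer: HD-137779 expires on the earlier of 14 December 2008 and 10 October 2004.

October 10, 2004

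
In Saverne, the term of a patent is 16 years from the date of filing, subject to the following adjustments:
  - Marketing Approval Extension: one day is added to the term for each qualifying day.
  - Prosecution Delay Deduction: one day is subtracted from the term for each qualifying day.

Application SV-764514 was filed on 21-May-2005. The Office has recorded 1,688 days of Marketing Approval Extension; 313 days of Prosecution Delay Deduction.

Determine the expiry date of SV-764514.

Base term: filing date + 16 years → 21 May 2021.
Marketing Approval Extension: +1688 days → 3 January 2026.
Prosecution Delay Deduction: −313 days → 24 February 2025.

2025-02-24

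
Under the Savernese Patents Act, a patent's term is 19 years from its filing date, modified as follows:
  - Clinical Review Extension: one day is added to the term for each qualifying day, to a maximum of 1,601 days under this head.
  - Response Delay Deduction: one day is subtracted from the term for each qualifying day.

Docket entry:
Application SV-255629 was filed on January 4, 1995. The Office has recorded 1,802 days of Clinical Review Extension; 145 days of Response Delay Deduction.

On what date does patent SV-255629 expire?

Base term: filing date + 19 years → 4 January 2014.
Clinical Review Extension: 1802 days claimed exceeds the 1601-day cap, so +1601 days → 24 May 2018.
Response Delay Deduction: −145 days → 30 December 2017.

December 30, 2017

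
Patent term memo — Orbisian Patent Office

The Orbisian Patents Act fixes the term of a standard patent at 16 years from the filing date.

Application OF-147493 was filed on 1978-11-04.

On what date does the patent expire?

1994-11-04

Filing date + 16 years → 4 November 1994.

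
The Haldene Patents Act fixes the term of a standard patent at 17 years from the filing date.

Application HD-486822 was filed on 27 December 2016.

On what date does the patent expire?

2033-12-27

Filing date + 17 years → 27 December 2033.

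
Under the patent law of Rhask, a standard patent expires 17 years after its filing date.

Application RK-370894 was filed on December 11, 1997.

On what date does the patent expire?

Filing date + 17 years → 11 December 2014.

2014-12-11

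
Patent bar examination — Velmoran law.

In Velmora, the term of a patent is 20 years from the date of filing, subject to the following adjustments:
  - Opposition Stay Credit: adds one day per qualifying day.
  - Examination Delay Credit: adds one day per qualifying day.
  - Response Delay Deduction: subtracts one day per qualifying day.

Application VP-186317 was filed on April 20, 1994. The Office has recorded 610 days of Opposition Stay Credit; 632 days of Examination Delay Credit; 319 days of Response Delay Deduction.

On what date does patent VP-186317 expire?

October 29, 2016

Base term: filing date + 20 years → 20 April 2014.
Opposition Stay Credit: +610 days → 21 December 2015.
Examination Delay Credit: +632 days → 13 September 2017.
Response Delay Deduction: −319 days → 29 October 2016.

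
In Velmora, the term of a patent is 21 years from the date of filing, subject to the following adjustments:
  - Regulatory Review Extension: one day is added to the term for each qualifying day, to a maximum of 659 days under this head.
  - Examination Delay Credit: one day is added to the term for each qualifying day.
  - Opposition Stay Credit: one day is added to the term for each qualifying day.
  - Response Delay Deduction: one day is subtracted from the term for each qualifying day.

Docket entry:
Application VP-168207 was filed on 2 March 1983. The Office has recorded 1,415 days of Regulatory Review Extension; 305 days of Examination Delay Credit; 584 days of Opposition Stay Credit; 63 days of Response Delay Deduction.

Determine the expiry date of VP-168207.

March 26, 2008

Base term: filing date + 21 years → 2 March 2004.
Regulatory Review Extension: 1415 days claimed exceeds the 659-day cap, so +659 days → 21 December 2005.
Examination Delay Credit: +305 days → 22 October 2006.
Opposition Stay Credit: +584 days → 28 May 2008.
Response Delay Deduction: −63 days → 26 March 2008.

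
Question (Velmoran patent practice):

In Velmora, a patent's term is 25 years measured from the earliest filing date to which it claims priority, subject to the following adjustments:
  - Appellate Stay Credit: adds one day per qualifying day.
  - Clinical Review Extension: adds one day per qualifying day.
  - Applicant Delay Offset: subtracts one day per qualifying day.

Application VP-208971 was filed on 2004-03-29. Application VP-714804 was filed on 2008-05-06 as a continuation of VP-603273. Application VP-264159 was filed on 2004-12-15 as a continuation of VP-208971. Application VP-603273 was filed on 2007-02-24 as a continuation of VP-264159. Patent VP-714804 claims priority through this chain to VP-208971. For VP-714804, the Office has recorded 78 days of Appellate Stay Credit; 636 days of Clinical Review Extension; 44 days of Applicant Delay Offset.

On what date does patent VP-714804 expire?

Earliest priority filing: 29 March 2004.
Base term: 29 March 2004 + 25 years → 29 March 2029.
Appellate Stay Credit: +78 days → 15 June 2029.
Clinical Review Extension: +636 days → 13 March 2031.
Applicant Delay Offset: −44 days → 28 January 2031.

January 28, 2031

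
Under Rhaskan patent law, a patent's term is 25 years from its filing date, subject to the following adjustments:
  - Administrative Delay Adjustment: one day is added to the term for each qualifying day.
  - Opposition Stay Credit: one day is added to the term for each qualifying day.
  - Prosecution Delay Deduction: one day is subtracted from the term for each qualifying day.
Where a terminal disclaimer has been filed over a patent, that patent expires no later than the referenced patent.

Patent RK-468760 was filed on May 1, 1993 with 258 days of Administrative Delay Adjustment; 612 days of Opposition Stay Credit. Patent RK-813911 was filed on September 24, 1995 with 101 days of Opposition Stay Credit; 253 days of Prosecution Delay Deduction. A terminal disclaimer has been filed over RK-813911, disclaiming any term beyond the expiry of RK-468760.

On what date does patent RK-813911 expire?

2020-04-25

Natural term of RK-813911:
  Base: filing + 25 years → 24 September 2020.
  Opposition Stay Credit: +101 days → 3 January 2021.
  Prosecution Delay Deduction: −253 days → 25 April 2020.
Expiry of referenced patent RK-468760:
  Base: filing + 25 years → 1 May 2018.
  Administrative Delay Adjustment: +258 days → 14 January 2019.
  Opposition Stay Credit: +612 days → 17 September 2020.
Terminal disclaimer: RK-813911 expires on the earlier of 25 April 2020 and 17 September 2020.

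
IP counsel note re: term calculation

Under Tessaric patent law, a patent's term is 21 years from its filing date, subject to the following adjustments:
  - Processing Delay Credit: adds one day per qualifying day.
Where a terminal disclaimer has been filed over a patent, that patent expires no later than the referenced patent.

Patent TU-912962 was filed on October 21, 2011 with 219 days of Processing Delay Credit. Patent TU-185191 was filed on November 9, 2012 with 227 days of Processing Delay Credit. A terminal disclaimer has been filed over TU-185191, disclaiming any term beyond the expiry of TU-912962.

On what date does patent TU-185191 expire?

Natural term of TU-185191:
  Base: filing + 21 years → 9 November 2033.
  Processing Delay Credit: +227 days → 24 June 2034.
Expiry of referenced patent TU-912962:
  Base: filing + 21 years → 21 October 2032.
  Processing Delay Credit: +219 days → 28 May 2033.
Terminal disclaimer: TU-185191 expires on the earlier of 24 June 2034 and 28 May 2033.

May 28, 2033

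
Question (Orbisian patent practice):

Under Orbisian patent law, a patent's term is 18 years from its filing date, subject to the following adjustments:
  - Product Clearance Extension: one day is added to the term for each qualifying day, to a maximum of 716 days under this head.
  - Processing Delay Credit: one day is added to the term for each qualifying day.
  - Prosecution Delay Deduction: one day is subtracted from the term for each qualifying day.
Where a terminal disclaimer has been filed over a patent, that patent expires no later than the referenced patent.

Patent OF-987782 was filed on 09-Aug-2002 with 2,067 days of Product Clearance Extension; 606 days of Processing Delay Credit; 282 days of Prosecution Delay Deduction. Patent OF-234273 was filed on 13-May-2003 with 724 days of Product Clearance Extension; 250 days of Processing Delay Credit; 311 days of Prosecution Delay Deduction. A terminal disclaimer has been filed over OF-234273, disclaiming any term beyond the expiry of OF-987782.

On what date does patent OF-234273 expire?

February 27, 2023

Natural term of OF-234273:
  Base: filing + 18 years → 13 May 2021.
  Product Clearance Extension: 724 days claimed exceeds the 716-day cap, so +716 days → 29 April 2023.
  Processing Delay Credit: +250 days → 4 January 2024.
  Prosecution Delay Deduction: −311 days → 27 February 2023.
Expiry of referenced patent OF-987782:
  Base: filing + 18 years → 9 August 2020.
  Product Clearance Extension: 2067 days claimed exceeds the 716-day cap, so +716 days → 26 July 2022.
  Processing Delay Credit: +606 days → 23 March 2024.
  Prosecution Delay Deduction: −282 days → 15 June 2023.
Terminal disclaimer: OF-234273 expires on the earlier of 27 February 2023 and 15 June 2023.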